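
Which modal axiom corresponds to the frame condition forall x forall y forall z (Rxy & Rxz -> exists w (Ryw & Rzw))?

◇□s → □◇s

This is convergence; the standard corresponding axiom is .2: ◇□s → □◇s.
Suppose ◇□s→□◇s is valid. Take Rxy, Rxz and set V(s)={w : Ryw}. Then □s at y so ◇□s at x, so □◇s at x, so ◇s at z, giving w with Rzw and Ryw.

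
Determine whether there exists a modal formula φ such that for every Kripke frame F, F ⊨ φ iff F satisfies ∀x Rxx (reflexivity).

Yes — defined by □r → r

This is a Sahlqvist condition; the T axiom □r → r defines it.
Suppose □r→r is valid. At any x set V(r)={w : Rxw}. Then □r holds at x, so r holds at x, i.e. Rxx.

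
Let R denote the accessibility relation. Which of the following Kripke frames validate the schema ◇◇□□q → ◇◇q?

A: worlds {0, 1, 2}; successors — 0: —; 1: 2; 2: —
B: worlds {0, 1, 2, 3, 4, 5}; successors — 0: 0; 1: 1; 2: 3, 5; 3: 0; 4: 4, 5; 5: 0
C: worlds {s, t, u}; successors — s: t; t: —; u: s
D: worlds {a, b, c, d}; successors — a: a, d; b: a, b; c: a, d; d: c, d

A, B, D

The schema corresponds to a generalized confluence (Geach) condition: ∀x ∀y (xR²y → ∃w (yR²w ∧ xR²w)).
A: satisfies the condition.
B: satisfies the condition.
C: fails — uR²t but no w with tR²w and uR²w.
D: satisfies the condition.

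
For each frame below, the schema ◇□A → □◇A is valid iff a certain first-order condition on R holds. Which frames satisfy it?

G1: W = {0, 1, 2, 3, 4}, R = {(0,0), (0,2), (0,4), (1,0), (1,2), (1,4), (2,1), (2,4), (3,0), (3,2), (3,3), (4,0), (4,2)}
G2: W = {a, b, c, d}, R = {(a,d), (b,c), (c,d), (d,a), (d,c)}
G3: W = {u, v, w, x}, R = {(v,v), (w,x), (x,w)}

Frame correspondent (Sahlqvist): ∀x ∀y ∀z (Rxy ∧ Rxz → ∃w (Ryw ∧ Rzw)) — i.e. convergence.
G1: fails — R02 and R04 but 2 and 4 have no common successor.
G2: condition met.
G3: condition met.
Valid on: G2, G3.

G2, G3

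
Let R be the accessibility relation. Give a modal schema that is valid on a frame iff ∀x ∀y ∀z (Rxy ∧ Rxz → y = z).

◇q → □q

The condition is partial functionality. The CD schema ◇q → □q defines it.
Suppose ◇q→□q is valid. Take Rxy, Rxz and set V(q)={y}. Then ◇q at x, so □q at x, so q at z, i.e. z=y.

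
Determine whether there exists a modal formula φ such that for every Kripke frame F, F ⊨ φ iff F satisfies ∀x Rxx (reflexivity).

Yes — defined by □q → q

Yes: it is reflexivity, defined by the T schema □q → q.
Suppose □q→q is valid. At any x set V(q)={w : Rxw}. Then □q holds at x, so q holds at x, i.e. Rxx.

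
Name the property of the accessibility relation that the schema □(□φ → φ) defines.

This schema is the T□ axiom.
Its frame correspondent is shift-reflexivity — ∀x ∀y (Rxy → Ryy).

shift-reflexivity: ∀x ∀y (Rxy → Ryy)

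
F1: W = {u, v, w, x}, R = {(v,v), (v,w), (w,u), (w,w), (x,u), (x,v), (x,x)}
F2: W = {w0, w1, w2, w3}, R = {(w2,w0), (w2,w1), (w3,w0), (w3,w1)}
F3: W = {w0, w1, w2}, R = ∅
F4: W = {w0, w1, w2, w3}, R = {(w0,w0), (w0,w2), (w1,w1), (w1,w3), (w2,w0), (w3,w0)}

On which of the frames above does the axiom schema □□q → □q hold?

F1, F3, F4

This is the axiom for density; its first-order frame correspondent is ∀x ∀y (Rxy → ∃z (Rxz ∧ Rzy)).
F1: satisfies the condition.
F2: fails — Rw3w0 but no z with Rw3z and Rzw0.
F3: satisfies the condition.
F4: satisfies the condition.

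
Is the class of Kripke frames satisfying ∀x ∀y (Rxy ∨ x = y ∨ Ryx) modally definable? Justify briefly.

Modal frame validity is preserved under disjoint unions.
Take 2 disjoint single-world reflexive frames: each is trivially connected, but their disjoint union has 2 worlds with no edge between distinct components, so it is not connected.
So no modal formula (or set of formulas) defines exactly the connected frames.

Not modally definable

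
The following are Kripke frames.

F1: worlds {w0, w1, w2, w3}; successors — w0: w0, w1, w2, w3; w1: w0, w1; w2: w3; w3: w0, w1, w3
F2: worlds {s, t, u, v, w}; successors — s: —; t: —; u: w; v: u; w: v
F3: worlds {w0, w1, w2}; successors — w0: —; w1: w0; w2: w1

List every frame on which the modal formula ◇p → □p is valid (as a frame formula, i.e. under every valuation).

F2, F3

This is the axiom for partial functionality; its first-order frame correspondent is ∀x ∀y ∀z (Rxy ∧ Rxz → y = z).
F1: fails — w0 sees both w0 and w1.
F2: holds.
F3: holds.
Valid on: F2, F3.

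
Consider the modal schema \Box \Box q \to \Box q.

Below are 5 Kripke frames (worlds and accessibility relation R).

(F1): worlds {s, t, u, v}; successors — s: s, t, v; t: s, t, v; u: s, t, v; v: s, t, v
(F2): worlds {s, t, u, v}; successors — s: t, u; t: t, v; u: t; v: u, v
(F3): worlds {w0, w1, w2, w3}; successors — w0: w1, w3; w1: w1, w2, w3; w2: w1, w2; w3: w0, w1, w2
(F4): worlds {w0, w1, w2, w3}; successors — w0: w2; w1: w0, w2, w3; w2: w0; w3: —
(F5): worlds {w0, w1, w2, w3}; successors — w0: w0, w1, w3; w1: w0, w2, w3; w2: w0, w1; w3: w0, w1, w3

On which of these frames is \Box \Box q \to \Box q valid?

(F1)

Frame correspondent (Sahlqvist): \forall x \forall y (Rxy \to \exists z (Rxz \wedge Rzy)) — i.e. density.
(F1): condition met.
(F2): fails — Rsu but no z with Rsz and Rzu.
(F3): fails — Rw3w0 but no z with Rw3z and Rzw0.
(F4): fails — Rw1w3 but no z with Rw1z and Rzw3.
(F5): fails — Rw1w2 but no z with Rw1z and Rzw2.
Valid on: (F1).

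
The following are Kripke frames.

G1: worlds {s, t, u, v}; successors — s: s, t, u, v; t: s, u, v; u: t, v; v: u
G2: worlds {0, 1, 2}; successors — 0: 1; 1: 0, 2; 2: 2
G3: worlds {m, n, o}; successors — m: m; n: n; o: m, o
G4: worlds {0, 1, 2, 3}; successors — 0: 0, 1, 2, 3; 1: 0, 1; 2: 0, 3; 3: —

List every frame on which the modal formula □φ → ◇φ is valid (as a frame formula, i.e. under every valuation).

This is the axiom for seriality; its first-order frame correspondent is ∀x ∃y Rxy.
G1: holds.
G2: holds.
G3: holds.
G4: fails — world 3 has no successor.

G1, G2, G3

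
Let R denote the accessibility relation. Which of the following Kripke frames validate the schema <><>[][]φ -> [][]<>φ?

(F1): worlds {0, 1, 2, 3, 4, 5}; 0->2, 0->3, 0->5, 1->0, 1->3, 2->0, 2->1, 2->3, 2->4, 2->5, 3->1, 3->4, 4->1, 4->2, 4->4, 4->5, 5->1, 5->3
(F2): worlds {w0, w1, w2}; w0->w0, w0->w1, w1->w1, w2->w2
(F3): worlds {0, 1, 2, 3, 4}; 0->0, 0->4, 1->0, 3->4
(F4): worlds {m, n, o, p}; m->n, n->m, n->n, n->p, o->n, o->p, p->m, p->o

Frame correspondent (Sahlqvist): forall x forall y forall z ((x R^2 y & x R^2 z) -> exists w (y R^2 w & zRw)) — i.e. a generalized confluence (Geach) condition.
(F1): satisfies the condition.
(F2): satisfies the condition.
(F3): fails — 0R²0, 0R²4 but no w with 0R²w and 4Rw.
(F4): fails — mR²p, mR²p but no w with pR²w and pRw.

(F1), (F2)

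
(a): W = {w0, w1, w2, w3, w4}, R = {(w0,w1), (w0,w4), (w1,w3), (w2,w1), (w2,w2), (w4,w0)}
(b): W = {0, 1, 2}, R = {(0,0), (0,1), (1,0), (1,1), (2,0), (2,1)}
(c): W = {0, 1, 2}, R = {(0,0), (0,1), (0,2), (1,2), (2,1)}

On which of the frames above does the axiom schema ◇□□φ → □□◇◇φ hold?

The schema corresponds to a generalized confluence (Geach) condition: ∀x ∀y ∀z ((xRy ∧ xR²z) → ∃w (yR²w ∧ zR²w)).
(a): fails — w0Rw1, w0R²w0 but no w with w1R²w and w0R²w.
(b): condition met.
(c): fails — 0R1, 0R²2 but no w with 1R²w and 2R²w.
Valid on: (b).

(b)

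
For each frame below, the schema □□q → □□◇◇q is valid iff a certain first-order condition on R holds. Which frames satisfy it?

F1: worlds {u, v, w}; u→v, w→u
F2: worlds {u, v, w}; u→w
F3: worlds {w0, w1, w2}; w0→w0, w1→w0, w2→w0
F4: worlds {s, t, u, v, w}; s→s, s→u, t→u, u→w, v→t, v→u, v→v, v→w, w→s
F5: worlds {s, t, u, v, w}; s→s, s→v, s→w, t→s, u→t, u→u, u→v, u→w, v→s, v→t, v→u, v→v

F2, F3

Frame correspondent (Sahlqvist): ∀x ∀z (xR²z → ∃w (xR²w ∧ zR²w)) — i.e. a generalized confluence (Geach) condition.
F1: fails — wR²v but no t with wR²t and vR²t.
F2: condition met.
F3: condition met.
F4: fails — tR²w but no w* with tR²w* and wR²w*.
F5: fails — sR²w but no w* with sR²w* and wR²w*.
Valid on: F2, F3.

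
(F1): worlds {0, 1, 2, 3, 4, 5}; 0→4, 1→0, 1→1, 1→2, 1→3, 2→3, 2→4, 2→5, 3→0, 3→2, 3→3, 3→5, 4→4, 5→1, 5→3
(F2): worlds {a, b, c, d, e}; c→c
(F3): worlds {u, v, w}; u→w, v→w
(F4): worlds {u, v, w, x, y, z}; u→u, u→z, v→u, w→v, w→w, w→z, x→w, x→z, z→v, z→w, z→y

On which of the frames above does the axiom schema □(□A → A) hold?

(F2)

This is the axiom for shift-reflexivity; its first-order frame correspondent is ∀x ∀y (Rxy → Ryy).
(F1): fails — R10 but not R00.
(F2): condition met.
(F3): fails — Ruw but not Rww.
(F4): fails — Ruz but not Rzz.
Valid on: (F2).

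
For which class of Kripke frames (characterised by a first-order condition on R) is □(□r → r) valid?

Suppose □(□r→r) is valid. Take Rxy and set V(r)={w : Ryw}. Then at y, □r holds; since □(□r→r) at x, □r→r at y, so r at y, i.e. Ryy.
The converse is a direct semantic check.
So the correspondent is shift-reflexivity.

Shift-reflexivity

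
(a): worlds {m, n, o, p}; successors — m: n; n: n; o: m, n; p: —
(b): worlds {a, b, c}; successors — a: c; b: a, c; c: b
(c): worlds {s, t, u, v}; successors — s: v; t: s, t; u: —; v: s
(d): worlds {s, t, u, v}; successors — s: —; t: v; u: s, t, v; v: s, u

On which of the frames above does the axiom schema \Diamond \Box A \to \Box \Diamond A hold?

Frame correspondent (Sahlqvist): \forall x \forall y \forall z (Rxy \wedge Rxz \to \exists w (Ryw \wedge Rzw)) — i.e. convergence.
(a): ✓.
(b): fails — Rba and Rbc but a and c have no common successor.
(c): fails — Rtt and Rts but t and s have no common successor.
(d): fails — Ruv and Rut but v and t have no common successor.
Valid on: (a).

(a)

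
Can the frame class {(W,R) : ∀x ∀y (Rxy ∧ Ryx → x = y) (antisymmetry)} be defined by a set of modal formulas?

No — not modally definable

Any modally definable frame class is closed under surjective bounded morphisms.
The 8-cycle (worlds a,b,c,d,e,f,g,h with a→b→c→d→e→f→g→h→a) is antisymmetric. Sending even-indexed worlds to • and odd-indexed worlds to ∘ is a surjective bounded morphism onto the two-world frame with •↔∘, which is not antisymmetric.
So the class is not modally definable.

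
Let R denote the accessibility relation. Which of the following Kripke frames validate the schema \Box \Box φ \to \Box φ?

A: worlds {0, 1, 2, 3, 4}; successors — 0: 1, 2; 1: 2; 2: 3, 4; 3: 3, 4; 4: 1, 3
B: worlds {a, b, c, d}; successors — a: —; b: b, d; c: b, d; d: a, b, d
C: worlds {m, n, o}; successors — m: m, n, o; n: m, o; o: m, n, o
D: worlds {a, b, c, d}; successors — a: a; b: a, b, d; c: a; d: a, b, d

B, C, D

This is the axiom for density; its first-order frame correspondent is \forall x \forall y (Rxy \to \exists z (Rxz \wedge Rzy)).
A: fails — R12 but no z with R1z and Rz2.
B: satisfies the condition.
C: satisfies the condition.
D: satisfies the condition.
Valid on: B, C, D.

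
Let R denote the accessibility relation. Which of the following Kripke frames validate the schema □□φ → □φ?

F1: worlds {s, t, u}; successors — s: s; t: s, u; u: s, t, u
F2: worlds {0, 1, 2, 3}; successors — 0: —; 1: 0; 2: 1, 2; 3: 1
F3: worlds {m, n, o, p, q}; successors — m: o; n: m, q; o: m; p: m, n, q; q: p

F1

Frame correspondent (Sahlqvist): ∀x ∀y (Rxy → ∃z (Rxz ∧ Rzy)) — i.e. density.
F1: ✓.
F2: fails — R10 but no z with R1z and Rz0.
F3: fails — Rom but no z with Roz and Rzm.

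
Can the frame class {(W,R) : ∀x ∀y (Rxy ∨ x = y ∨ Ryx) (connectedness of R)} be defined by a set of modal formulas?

No — not modally definable

Any modally definable frame class is closed under disjoint unions.
Take 4 disjoint single-world reflexive frames: each is trivially connected, but their disjoint union has 4 worlds with no edge between distinct components, so it is not connected.
So no modal formula (or set of formulas) defines exactly the connected frames.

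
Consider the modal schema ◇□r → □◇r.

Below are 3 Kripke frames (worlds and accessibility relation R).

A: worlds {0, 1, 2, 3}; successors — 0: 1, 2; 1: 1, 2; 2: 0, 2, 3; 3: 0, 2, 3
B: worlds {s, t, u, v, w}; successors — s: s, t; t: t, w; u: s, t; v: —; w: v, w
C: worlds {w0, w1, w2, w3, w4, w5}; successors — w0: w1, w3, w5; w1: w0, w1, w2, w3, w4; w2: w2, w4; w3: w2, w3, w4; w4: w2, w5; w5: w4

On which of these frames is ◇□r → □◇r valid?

A

This is the axiom for convergence; its first-order frame correspondent is ∀x ∀y ∀z (Rxy ∧ Rxz → ∃w (Ryw ∧ Rzw)).
A: satisfies the condition.
B: fails — Rww and Rwv but w and v have no common successor.
C: fails — Rw1w0 and Rw1w2 but w0 and w2 have no common successor.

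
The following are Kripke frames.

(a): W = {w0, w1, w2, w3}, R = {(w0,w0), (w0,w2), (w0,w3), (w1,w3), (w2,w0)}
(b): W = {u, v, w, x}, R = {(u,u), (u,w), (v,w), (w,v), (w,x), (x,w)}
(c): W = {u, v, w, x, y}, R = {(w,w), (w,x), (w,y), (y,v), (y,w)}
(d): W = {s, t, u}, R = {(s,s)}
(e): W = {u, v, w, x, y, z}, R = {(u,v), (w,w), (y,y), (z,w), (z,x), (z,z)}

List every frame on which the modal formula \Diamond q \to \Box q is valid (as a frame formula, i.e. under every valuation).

Frame correspondent (Sahlqvist): \forall x \forall y \forall z (Rxy \wedge Rxz \to y = z) — i.e. partial functionality.
(a): fails — w0 sees both w0 and w2.
(b): fails — u sees both u and w.
(c): fails — w sees both w and x.
(d): satisfies the condition.
(e): fails — z sees both w and x.
Valid on: (d).

(d)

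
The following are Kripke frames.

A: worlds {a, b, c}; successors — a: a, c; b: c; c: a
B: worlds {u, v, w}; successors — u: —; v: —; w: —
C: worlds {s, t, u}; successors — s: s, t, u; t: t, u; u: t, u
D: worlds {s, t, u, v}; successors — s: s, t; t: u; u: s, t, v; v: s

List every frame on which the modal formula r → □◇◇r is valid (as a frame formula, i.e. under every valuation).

B

The schema corresponds to a generalized confluence (Geach) condition: ∀x ∀z (xRz → ∃w (x = w ∧ zR²w)).
A: fails — bRc but no w with b=w and cR²w.
B: ✓.
C: fails — sRt but no w with s=w and tR²w.
D: fails — uRt but no w with u=w and tR²w.
Valid on: B.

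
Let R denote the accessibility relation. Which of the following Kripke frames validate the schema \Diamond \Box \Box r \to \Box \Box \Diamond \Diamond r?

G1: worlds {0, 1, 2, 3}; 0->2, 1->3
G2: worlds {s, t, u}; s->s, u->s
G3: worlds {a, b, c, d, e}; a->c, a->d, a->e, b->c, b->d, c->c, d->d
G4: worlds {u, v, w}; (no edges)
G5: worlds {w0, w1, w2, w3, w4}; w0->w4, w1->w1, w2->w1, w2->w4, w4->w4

G1, G2, G4

The schema corresponds to a generalized confluence (Geach) condition: \forall x \forall y \forall z ((xRy \wedge x R^2 z) \to \exists w (y R^2 w \wedge z R^2 w)).
G1: ✓.
G2: ✓.
G3: fails — aRc, aR²d but no w with cR²w and dR²w.
G4: ✓.
G5: fails — w2Rw1, w2R²w4 but no w with w1R²w and w4R²w.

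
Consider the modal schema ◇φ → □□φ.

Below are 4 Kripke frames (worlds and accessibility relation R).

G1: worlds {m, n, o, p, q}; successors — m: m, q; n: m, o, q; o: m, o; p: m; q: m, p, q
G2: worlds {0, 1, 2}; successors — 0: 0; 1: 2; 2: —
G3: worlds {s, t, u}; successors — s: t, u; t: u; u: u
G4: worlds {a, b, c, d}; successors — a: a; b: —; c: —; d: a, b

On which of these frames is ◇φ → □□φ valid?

G2

This is the axiom for a generalized confluence (Geach) condition; its first-order frame correspondent is ∀x ∀y ∀z ((xRy ∧ xR²z) → ∃w (y = w ∧ z = w)).
G1: fails — mRm, mR²p but m ≠ p.
G2: holds.
G3: fails — sRt, sR²u but t ≠ u.
G4: fails — dRb, dR²a but b ≠ a.
Valid on: G2.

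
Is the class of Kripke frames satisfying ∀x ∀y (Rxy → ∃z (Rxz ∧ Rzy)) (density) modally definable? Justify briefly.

This is a Sahlqvist condition; the C4 axiom □□r → □r defines it.
Suppose □□r→□r is valid. Take Rxy and set V(r)={w : xR²w}. Then □□r at x, so □r at x, so r at y, i.e. ∃z(Rxz∧Rzy).

Yes — defined by □□r → □r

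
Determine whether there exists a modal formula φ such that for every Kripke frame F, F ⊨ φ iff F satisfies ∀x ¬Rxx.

Any modally definable frame class is closed under surjective bounded morphisms.
The 4-cycle (worlds 0,1,2,3 with 0→1→2→3→0) is irreflexive, and the map sending every world to a single reflexive point • is a surjective bounded morphism (forth: every edge maps to (•,•); back: every world has a successor). So any modal formula valid on the 4-cycle is also valid on the reflexive point, which is not irreflexive.
So the class is not modally definable.

Not modally definable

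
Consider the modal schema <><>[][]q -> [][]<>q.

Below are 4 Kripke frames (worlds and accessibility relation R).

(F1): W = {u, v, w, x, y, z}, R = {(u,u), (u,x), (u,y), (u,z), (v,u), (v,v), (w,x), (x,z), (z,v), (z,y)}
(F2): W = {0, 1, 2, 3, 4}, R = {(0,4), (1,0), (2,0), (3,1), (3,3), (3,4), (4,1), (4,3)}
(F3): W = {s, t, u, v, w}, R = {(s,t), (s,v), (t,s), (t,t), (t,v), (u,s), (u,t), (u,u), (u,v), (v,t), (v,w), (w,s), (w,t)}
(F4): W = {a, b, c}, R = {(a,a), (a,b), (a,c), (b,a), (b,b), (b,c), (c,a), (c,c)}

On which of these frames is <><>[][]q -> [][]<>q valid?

(F3), (F4)

This is the axiom for a generalized confluence (Geach) condition; its first-order frame correspondent is forall x forall y forall z ((x R^2 y & x R^2 z) -> exists w (y R^2 w & zRw)).
(F1): fails — uR²u, uR²y but no t with uR²t and yRt.
(F2): fails — 0R²1, 0R²1 but no w with 1R²w and 1Rw.
(F3): holds.
(F4): holds.
Valid on: (F3), (F4).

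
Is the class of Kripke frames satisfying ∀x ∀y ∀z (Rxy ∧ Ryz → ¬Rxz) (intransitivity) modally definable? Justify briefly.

If a class were modally definable it would be closed under surjective bounded morphisms (Goldblatt–Thomason).
The 5-cycle (worlds a,b,c,d,e with a→b→c→d→e→a) is intransitive. Mapping every world to a single reflexive point • is a surjective bounded morphism; the reflexive point is not intransitive (R••∧R•• but R••).
Hence intransitivity is not modally definable.

Not modally definable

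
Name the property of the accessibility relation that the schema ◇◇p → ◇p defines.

transitivity: ∀x ∀y ∀z (Rxy ∧ Ryz → Rxz)

This is a form of the 4 axiom.
Its frame correspondent is transitivity — ∀x ∀y ∀z (Rxy ∧ Ryz → Rxz).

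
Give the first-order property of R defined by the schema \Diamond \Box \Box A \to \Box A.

This is a Sahlqvist (Geach-type) schema ◇^1□^2A → □^1◇^0A.
First-order correspondent: \forall x \forall y \forall z ((xRy \wedge xRz) \to \exists w (y R^2 w \wedge z = w)).

\forall x \forall y \forall z ((xRy \wedge xRz) \to \exists w (y R^2 w \wedge z = w))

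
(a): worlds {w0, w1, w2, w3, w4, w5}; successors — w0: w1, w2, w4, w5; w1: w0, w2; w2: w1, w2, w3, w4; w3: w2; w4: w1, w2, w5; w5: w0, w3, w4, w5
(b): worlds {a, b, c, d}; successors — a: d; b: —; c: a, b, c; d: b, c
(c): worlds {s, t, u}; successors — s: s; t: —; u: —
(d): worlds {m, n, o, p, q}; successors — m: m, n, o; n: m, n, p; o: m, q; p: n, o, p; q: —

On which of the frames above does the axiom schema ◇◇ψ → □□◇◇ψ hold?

(c)

The schema corresponds to a generalized confluence (Geach) condition: ∀x ∀y ∀z ((xR²y ∧ xR²z) → ∃w (y = w ∧ zR²w)).
(a): fails — w0R²w0, w0R²w1 but no w with w0=w and w1R²w.
(b): fails — aR²b, aR²b but no w with b=w and bR²w.
(c): satisfies the condition.
(d): fails — mR²m, mR²q but no w with m=w and qR²w.
Valid on: (c).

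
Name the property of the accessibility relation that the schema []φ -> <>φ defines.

Suppose □φ→◇φ is valid. At any x set V(φ)=W. Then □φ at x, so ◇φ at x, so x has a successor.
The converse is a direct semantic check.
So the correspondent is seriality.

seriality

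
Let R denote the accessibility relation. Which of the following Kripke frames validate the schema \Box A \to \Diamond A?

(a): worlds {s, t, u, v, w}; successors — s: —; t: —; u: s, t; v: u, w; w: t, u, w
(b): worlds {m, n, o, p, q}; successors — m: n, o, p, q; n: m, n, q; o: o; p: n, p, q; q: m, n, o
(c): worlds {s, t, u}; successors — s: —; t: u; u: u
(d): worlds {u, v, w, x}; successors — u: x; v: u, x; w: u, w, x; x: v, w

The schema corresponds to seriality: \forall x \exists y Rxy.
(a): fails — world s has no successor.
(b): condition met.
(c): fails — world s has no successor.
(d): condition met.

(b), (d)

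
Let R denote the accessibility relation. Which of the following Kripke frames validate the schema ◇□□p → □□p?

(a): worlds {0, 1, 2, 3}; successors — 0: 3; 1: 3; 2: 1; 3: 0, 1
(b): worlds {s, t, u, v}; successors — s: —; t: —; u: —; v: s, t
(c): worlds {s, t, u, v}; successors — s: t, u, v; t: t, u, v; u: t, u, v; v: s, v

Frame correspondent (Sahlqvist): ∀x ∀y ∀z ((xRy ∧ xR²z) → ∃w (yR²w ∧ z = w)) — i.e. a generalized confluence (Geach) condition.
(a): fails — 0R3, 0R²0 but no w with 3R²w and 0=w.
(b): satisfies the condition.
(c): satisfies the condition.

(b), (c)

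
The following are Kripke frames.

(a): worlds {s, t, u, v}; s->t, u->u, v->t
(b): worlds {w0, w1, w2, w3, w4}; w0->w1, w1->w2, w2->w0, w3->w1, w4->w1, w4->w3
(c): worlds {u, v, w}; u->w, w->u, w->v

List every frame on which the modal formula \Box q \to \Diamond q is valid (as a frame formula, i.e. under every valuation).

(b)

The schema corresponds to seriality: \forall x \exists y Rxy.
(a): fails — world t has no successor.
(b): satisfies the condition.
(c): fails — world v has no successor.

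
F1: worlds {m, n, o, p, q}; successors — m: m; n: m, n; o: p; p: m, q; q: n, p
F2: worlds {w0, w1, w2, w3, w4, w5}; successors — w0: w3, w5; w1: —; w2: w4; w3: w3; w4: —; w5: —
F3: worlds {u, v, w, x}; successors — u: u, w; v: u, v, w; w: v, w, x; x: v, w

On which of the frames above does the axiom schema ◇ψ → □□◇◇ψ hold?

The schema corresponds to a generalized confluence (Geach) condition: ∀x ∀y ∀z ((xRy ∧ xR²z) → ∃w (y = w ∧ zR²w)).
F1: fails — nRn, nR²m but no w with n=w and mR²w.
F2: fails — w0Rw5, w0R²w3 but no w with w5=w and w3R²w.
F3: condition met.
Valid on: F3.

F3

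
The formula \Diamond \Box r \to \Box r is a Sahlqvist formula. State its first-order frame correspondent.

Replacing r by ¬r and contraposing gives the equivalent schema ◇r → □◇r.
Suppose ◇r→□◇r is valid. Take Rxy, Rxz and set V(r)={y}. Then ◇r at x, so □◇r at x, so ◇r at z, so some w with Rzw has r; w=y, i.e. Rzy. By symmetry of the argument, Ryz.

the Euclidean property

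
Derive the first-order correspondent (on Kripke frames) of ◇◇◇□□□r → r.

This is a Sahlqvist (Geach-type) schema ◇^3□^3r → □^0◇^0r.
Minimal-valuation argument: fix x; take any y with xR^3y and any z with xR^0z. Set V(r) to the set of worlds R-reachable from y in exactly 3 steps. Then □^3r holds at y, so the antecedent holds at x; validity forces ◇^0r at z, giving a w with zR^0w and yR^3w.
First-order correspondent: ∀x ∀y (xR³y → ∃w (yR³w ∧ x = w)).

∀x ∀y (xR³y → ∃w (yR³w ∧ x = w))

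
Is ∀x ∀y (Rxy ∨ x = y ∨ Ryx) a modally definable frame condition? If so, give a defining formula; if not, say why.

Modal frame validity is preserved under disjoint unions.
Take 3 disjoint single-world reflexive frames: each is trivially connected, but their disjoint union has 3 worlds with no edge between distinct components, so it is not connected.
Hence connectedness of R is not modally definable.

No — not modally definable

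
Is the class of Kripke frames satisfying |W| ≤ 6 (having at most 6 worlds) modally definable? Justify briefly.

No

Any modally definable frame class is closed under disjoint unions.
Any modal formula valid on each of 7 disjoint one-world frames is valid on their disjoint union (validity is preserved under disjoint unions). Each one-world frame has |W|=1≤6, but the union has |W|=7.
Hence having at most 6 worlds is not modally definable.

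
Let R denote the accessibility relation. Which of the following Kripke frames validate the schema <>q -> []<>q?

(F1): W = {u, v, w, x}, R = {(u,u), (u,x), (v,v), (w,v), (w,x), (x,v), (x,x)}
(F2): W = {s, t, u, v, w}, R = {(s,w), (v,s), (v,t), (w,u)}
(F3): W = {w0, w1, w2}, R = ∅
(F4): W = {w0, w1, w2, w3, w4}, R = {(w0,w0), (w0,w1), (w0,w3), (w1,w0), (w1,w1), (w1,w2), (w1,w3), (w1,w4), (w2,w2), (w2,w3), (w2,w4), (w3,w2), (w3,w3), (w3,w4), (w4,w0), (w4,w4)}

(F3)

Frame correspondent (Sahlqvist): forall x forall y forall z (Rxy & Rxz -> Ryz) — i.e. the Euclidean property.
(F1): fails — Rux and Ruu but not Rxu.
(F2): fails — Rsw and Rsw but not Rww.
(F3): ✓.
(F4): fails — Rw0w3 and Rw0w1 but not Rw3w1.
Valid on: (F3).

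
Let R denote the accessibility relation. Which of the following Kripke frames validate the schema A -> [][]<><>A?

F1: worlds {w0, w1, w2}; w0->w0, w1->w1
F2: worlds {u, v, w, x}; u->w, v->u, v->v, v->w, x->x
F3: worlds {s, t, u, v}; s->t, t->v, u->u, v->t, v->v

F1

This is the axiom for a generalized confluence (Geach) condition; its first-order frame correspondent is forall x forall z (x R^2 z -> exists w (x = w & z R^2 w)).
F1: condition met.
F2: fails — vR²u but no t with v=t and uR²t.
F3: fails — sR²v but no w with s=w and vR²w.
Valid on: F1.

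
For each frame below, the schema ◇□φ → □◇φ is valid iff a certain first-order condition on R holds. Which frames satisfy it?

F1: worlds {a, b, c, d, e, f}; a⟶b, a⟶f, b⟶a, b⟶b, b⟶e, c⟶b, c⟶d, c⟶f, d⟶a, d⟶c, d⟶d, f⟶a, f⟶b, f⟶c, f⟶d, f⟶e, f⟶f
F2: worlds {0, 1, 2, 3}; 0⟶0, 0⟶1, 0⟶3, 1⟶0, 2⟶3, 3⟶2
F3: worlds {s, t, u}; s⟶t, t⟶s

F3

This is the axiom for convergence; its first-order frame correspondent is ∀x ∀y ∀z (Rxy ∧ Rxz → ∃w (Ryw ∧ Rzw)).
F1: fails — Rbb and Rbe but b and e have no common successor.
F2: fails — R00 and R03 but 0 and 3 have no common successor.
F3: holds.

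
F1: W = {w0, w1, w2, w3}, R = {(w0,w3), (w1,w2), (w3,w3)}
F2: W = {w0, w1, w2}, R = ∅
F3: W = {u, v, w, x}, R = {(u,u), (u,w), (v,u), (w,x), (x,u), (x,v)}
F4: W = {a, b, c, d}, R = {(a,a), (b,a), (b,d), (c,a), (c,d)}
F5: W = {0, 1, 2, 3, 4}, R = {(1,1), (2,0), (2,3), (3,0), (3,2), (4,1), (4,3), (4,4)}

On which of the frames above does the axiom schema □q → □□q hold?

Frame correspondent (Sahlqvist): ∀x ∀y ∀z (Rxy ∧ Ryz → Rxz) — i.e. transitivity.
F1: condition met.
F2: condition met.
F3: fails — Ruw and Rwx but not Rux.
F4: condition met.
F5: fails — R32 and R23 but not R33.

F1, F2, F4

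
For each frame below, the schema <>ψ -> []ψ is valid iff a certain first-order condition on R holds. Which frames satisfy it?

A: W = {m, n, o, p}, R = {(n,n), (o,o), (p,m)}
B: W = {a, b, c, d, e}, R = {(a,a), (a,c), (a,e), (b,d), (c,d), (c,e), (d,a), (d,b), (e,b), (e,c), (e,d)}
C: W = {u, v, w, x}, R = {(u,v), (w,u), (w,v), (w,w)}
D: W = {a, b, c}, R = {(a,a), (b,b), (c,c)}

A, D

This is the axiom for partial functionality; its first-order frame correspondent is forall x forall y forall z (Rxy & Rxz -> y = z).
A: satisfies the condition.
B: fails — a sees both a and c.
C: fails — w sees both u and v.
D: satisfies the condition.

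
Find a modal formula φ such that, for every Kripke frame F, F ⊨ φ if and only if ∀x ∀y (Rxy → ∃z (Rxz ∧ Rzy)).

A defining formula is □□ψ → □ψ (the C4 axiom).
Suppose □□ψ→□ψ is valid. Take Rxy and set V(ψ)={w : xR²w}. Then □□ψ at x, so □ψ at x, so ψ at y, i.e. ∃z(Rxz∧Rzy).

□□ψ → □ψ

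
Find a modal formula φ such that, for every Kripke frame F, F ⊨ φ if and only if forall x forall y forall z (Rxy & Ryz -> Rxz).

□s → □□s

The condition is transitivity. The 4 schema □s → □□s defines it.
Suppose □s→□□s is valid. Take Rxy, Ryz and set V(s)={w : Rxw}. Then □s at x, so □□s at x, so □s at y, so s at z, i.e. Rxz.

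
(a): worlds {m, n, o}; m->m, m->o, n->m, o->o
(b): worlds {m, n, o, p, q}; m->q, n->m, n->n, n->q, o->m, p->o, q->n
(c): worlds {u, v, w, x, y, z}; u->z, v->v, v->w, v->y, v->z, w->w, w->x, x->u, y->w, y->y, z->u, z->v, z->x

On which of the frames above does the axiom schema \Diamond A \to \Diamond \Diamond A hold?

This is the axiom for a generalized confluence (Geach) condition; its first-order frame correspondent is \forall x \forall y (xRy \to \exists w (y = w \wedge x R^2 w)).
(a): ✓.
(b): fails — mRq but no w with q=w and mR²w.
(c): fails — uRz but no t with z=t and uR²t.

(a)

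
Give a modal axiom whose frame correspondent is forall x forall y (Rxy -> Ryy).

The condition is shift-reflexivity. The T□ schema □(□r → r) defines it.
Suppose □(□r→r) is valid. Take Rxy and set V(r)={w : Ryw}. Then at y, □r holds; since □(□r→r) at x, □r→r at y, so r at y, i.e. Ryy.

□(□r → r)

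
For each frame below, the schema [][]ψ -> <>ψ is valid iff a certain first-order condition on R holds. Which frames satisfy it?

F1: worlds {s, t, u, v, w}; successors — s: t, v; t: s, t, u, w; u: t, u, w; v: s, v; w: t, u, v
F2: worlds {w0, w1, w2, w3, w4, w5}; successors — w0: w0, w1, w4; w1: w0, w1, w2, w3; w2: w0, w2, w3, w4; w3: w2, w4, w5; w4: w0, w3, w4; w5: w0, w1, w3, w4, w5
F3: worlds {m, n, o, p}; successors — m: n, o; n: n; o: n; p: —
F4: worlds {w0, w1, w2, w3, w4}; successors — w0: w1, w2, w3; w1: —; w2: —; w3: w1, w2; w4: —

This is the axiom for a generalized confluence (Geach) condition; its first-order frame correspondent is forall x exists w (x R^2 w & xRw).
F1: satisfies the condition.
F2: satisfies the condition.
F3: fails — at p but no w with pR²w and pRw.
F4: fails — at w1 but no w with w1R²w and w1Rw.
Valid on: F1, F2.

F1, F2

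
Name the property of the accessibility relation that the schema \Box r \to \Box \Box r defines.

This schema is the 4 axiom.
It corresponds to transitivity: \forall x \forall y \forall z (Rxy \wedge Ryz \to Rxz).

transitivity: \forall x \forall y \forall z (Rxy \wedge Ryz \to Rxz)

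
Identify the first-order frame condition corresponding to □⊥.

□⊥ is valid iff no world has any successor (otherwise □⊥ fails at any world with one).
Conversely, any frame satisfying ∀x ∀y ¬Rxy validates the schema.
So the correspondent is emptiness of R.

Emptiness of R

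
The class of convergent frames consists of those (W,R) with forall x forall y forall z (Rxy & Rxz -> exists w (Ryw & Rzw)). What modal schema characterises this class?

◇□ψ → □◇ψ

A defining formula is ◇□ψ → □◇ψ (the .2 axiom).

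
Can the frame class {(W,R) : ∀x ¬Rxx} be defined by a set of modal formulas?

Not modally definable

Modal frame validity is preserved under surjective bounded morphisms.
The 3-cycle (worlds w0,w1,w2 with w0→w1→w2→w0) is irreflexive, and the map sending every world to a single reflexive point • is a surjective bounded morphism (forth: every edge maps to (•,•); back: every world has a successor). So any modal formula valid on the 3-cycle is also valid on the reflexive point, which is not irreflexive.
Hence irreflexivity is not modally definable.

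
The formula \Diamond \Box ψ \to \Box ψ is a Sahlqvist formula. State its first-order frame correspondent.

Equivalently (dual form): ◇ψ → □◇ψ.
Suppose ◇ψ→□◇ψ is valid. Take Rxy, Rxz and set V(ψ)={y}. Then ◇ψ at x, so □◇ψ at x, so ◇ψ at z, so some w with Rzw has ψ; w=y, i.e. Rzy. By symmetry of the argument, Ryz.
The converse is a direct semantic check.
So the correspondent is the Euclidean property.

The Euclidean property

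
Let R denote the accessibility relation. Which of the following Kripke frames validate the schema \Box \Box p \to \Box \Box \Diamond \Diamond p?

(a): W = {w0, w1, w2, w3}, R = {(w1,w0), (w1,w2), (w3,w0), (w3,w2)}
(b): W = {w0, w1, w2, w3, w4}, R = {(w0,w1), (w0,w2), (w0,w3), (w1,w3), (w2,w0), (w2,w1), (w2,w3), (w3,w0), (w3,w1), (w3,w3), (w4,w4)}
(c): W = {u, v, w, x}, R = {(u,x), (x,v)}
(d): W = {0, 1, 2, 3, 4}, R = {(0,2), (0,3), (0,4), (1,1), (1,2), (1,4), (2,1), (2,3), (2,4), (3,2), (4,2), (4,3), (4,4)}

This is the axiom for a generalized confluence (Geach) condition; its first-order frame correspondent is \forall x \forall z (x R^2 z \to \exists w (x R^2 w \wedge z R^2 w)).
(a): holds.
(b): holds.
(c): fails — uR²v but no t with uR²t and vR²t.
(d): holds.
Valid on: (a), (b), (d).

(a), (b), (d)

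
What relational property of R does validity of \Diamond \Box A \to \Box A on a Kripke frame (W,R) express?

the Euclidean property

Replacing A by ¬A and contraposing gives the equivalent schema ◇A → □◇A.
Suppose ◇A→□◇A is valid. Take Rxy, Rxz and set V(A)={y}. Then ◇A at x, so □◇A at x, so ◇A at z, so some w with Rzw has A; w=y, i.e. Rzy. By symmetry of the argument, Ryz.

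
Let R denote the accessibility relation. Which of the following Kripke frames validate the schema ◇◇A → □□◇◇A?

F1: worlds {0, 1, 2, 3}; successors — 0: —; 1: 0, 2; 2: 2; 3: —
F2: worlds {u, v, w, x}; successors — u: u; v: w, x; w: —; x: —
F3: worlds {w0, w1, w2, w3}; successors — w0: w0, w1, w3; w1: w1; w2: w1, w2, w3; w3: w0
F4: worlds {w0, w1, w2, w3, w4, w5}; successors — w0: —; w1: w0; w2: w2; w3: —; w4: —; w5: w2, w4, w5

The schema corresponds to a generalized confluence (Geach) condition: ∀x ∀y ∀z ((xR²y ∧ xR²z) → ∃w (y = w ∧ zR²w)).
F1: condition met.
F2: condition met.
F3: fails — w0R²w0, w0R²w1 but no w with w0=w and w1R²w.
F4: fails — w5R²w2, w5R²w4 but no w with w2=w and w4R²w.
Valid on: F1, F2.

F1, F2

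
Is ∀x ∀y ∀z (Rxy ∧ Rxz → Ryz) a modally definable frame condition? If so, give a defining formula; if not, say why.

The condition is the Euclidean property. A defining modal formula is ◇p → □◇p.
Suppose ◇p→□◇p is valid. Take Rxy, Rxz and set V(p)={y}. Then ◇p at x, so □◇p at x, so ◇p at z, so some w with Rzw has p; w=y, i.e. Rzy. By symmetry of the argument, Ryz.

Yes, by ◇p → □◇p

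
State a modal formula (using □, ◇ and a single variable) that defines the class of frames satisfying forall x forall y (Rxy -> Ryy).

The condition is shift-reflexivity. The T□ schema □(□s → s) defines it.
Suppose □(□s→s) is valid. Take Rxy and set V(s)={w : Ryw}. Then at y, □s holds; since □(□s→s) at x, □s→s at y, so s at y, i.e. Ryy.

□(□s → s)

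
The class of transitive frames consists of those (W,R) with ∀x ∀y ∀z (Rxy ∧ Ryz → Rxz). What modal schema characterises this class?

□r → □□r

This is transitivity; the standard corresponding axiom is 4: □r → □□r.
Suppose □r→□□r is valid. Take Rxy, Ryz and set V(r)={w : Rxw}. Then □r at x, so □□r at x, so □r at y, so r at z, i.e. Rxz.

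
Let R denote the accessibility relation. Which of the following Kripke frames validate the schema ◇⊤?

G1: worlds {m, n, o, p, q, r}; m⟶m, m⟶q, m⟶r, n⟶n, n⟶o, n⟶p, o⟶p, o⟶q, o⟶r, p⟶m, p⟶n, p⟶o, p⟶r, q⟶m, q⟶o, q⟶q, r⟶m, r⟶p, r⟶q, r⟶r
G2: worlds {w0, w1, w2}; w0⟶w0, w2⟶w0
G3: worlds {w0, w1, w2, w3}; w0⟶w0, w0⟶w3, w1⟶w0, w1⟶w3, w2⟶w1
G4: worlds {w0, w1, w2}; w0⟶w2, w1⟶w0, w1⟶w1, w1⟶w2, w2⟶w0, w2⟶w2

G1, G4

This is the axiom for seriality; its first-order frame correspondent is ∀x ∃y Rxy.
G1: ✓.
G2: fails — world w1 has no successor.
G3: fails — world w3 has no successor.
G4: ✓.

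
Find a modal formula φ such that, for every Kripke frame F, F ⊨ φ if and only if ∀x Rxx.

□s → s

A defining formula is □s → s (the T axiom).
Suppose □s→s is valid. At any x set V(s)={w : Rxw}. Then □s holds at x, so s holds at x, i.e. Rxx.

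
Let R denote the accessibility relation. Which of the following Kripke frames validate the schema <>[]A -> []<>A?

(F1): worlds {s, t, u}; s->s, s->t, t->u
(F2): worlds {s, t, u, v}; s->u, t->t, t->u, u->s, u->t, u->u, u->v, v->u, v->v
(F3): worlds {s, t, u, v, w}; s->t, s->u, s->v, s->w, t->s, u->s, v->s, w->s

(F2), (F3)

Frame correspondent (Sahlqvist): forall x forall y forall z (Rxy & Rxz -> exists w (Ryw & Rzw)) — i.e. convergence.
(F1): fails — Rss and Rst but s and t have no common successor.
(F2): ✓.
(F3): ✓.
Valid on: (F2), (F3).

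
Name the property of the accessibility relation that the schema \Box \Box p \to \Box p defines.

density: \forall x \forall y (Rxy \to \exists z (Rxz \wedge Rzy))

This schema is the C4 axiom.
It corresponds to density: \forall x \forall y (Rxy \to \exists z (Rxz \wedge Rzy)).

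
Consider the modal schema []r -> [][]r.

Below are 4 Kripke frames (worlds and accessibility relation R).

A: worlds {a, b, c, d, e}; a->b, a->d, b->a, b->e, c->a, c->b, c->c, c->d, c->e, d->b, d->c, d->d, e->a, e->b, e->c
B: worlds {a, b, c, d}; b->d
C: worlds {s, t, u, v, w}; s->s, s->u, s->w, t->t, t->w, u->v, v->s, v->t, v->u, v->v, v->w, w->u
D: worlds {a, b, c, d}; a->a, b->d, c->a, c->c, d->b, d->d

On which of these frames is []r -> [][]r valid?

The schema corresponds to transitivity: forall x forall y forall z (Rxy & Ryz -> Rxz).
A: fails — Reb and Rbe but not Ree.
B: ✓.
C: fails — Ruv and Rvw but not Ruw.
D: fails — Rbd and Rdb but not Rbb.

B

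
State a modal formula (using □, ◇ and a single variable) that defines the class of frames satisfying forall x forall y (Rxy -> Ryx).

q → □◇q

A defining formula is q → □◇q (the B axiom).
Suppose q→□◇q is valid. Take Rxy and set V(q)={x}. Then q at x, so □◇q at x, so ◇q at y, so some z with Ryz has q; z=x, i.e. Ryx.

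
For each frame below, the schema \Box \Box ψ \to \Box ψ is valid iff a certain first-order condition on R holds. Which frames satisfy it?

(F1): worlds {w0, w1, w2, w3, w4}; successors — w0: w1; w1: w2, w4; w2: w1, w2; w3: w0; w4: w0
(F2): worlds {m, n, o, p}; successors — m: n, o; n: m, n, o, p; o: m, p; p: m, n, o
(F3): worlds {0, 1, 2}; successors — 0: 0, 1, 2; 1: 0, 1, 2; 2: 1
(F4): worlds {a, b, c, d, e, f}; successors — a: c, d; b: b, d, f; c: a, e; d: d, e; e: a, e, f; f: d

This is the axiom for density; its first-order frame correspondent is \forall x \forall y (Rxy \to \exists z (Rxz \wedge Rzy)).
(F1): fails — Rw3w0 but no z with Rw3z and Rzw0.
(F2): fails — Rop but no z with Roz and Rzp.
(F3): ✓.
(F4): fails — Rac but no z with Raz and Rzc.

(F3)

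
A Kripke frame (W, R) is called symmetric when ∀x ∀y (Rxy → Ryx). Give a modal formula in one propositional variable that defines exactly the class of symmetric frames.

This is symmetry; the standard corresponding axiom is B: p → □◇p.
Suppose p→□◇p is valid. Take Rxy and set V(p)={x}. Then p at x, so □◇p at x, so ◇p at y, so some z with Ryz has p; z=x, i.e. Ryx.

p → □◇p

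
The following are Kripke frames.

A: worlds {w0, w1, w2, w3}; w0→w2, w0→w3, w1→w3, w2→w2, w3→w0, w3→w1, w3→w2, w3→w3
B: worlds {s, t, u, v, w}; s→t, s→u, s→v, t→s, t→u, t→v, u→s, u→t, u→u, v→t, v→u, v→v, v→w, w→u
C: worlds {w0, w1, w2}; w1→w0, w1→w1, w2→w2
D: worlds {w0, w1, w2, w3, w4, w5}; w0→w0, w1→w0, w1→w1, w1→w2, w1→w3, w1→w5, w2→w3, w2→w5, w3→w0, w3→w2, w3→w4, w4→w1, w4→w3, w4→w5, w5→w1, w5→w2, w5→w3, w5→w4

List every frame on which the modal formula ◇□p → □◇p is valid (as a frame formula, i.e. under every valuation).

The schema corresponds to convergence: ∀x ∀y ∀z (Rxy ∧ Rxz → ∃w (Ryw ∧ Rzw)).
A: fails — Rw3w1 and Rw3w2 but w1 and w2 have no common successor.
B: condition met.
C: fails — Rw1w1 and Rw1w0 but w1 and w0 have no common successor.
D: fails — Rw1w5 and Rw1w0 but w5 and w0 have no common successor.
Valid on: B.

B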